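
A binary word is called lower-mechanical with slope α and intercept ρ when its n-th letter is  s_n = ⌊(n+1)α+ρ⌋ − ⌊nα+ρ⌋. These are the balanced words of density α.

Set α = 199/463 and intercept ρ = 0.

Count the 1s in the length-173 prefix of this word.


#1s = Σ_{n=0}^{172} s_n = Σ_{n=0}^{172} (⌊(n+1)α+ρ⌋ − ⌊nα+ρ⌋)
the sum telescopes: every ⌊nα+ρ⌋ with 0 < n < 173 appears once with + and once with −, leaving ⌊173α+ρ⌋ − ⌊0·α+ρ⌋
173α + ρ = (173·199) / 463 = 34427/463
ρ = 0/463
⌊34427/463⌋ = 74,  ⌊0/463⌋ = 0
#1s = 74 − 0 = 74

74


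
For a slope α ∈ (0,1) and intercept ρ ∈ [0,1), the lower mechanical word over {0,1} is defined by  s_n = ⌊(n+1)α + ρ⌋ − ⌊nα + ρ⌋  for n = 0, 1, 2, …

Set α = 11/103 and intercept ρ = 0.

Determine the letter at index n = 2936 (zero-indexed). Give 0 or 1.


(n+1)α + ρ = (2937·11) / 103 = 32307/103
nα + ρ     = (2936·11) / 103 = 32296/103
⌊32307/103⌋ = 313,  ⌊32296/103⌋ = 313
s_{2936} = 313 − 313 = 0

0


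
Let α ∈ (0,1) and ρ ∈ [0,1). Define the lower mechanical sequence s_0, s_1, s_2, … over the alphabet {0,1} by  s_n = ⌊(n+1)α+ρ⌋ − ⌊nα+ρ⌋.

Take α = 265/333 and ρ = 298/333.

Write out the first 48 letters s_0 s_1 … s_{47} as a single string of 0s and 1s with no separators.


n=0: ⌊(1·265+298)/333⌋ − ⌊(0·265+298)/333⌋ = ⌊563/333⌋ − ⌊298/333⌋ = 1 − 0 = 1
n=1: ⌊(2·265+298)/333⌋ − ⌊(1·265+298)/333⌋ = ⌊828/333⌋ − ⌊563/333⌋ = 2 − 1 = 1
n=2: ⌊(3·265+298)/333⌋ − ⌊(2·265+298)/333⌋ = ⌊1093/333⌋ − ⌊828/333⌋ = 3 − 2 = 1
n=3: ⌊(4·265+298)/333⌋ − ⌊(3·265+298)/333⌋ = ⌊1358/333⌋ − ⌊1093/333⌋ = 4 − 3 = 1
n=4: ⌊(5·265+298)/333⌋ − ⌊(4·265+298)/333⌋ = ⌊1623/333⌋ − ⌊1358/333⌋ = 4 − 4 = 0
n=5: ⌊(6·265+298)/333⌋ − ⌊(5·265+298)/333⌋ = ⌊1888/333⌋ − ⌊1623/333⌋ = 5 − 4 = 1
n=6: ⌊(7·265+298)/333⌋ − ⌊(6·265+298)/333⌋ = ⌊2153/333⌋ − ⌊1888/333⌋ = 6 − 5 = 1
n=7: ⌊(8·265+298)/333⌋ − ⌊(7·265+298)/333⌋ = ⌊2418/333⌋ − ⌊2153/333⌋ = 7 − 6 = 1
n=8: ⌊(9·265+298)/333⌋ − ⌊(8·265+298)/333⌋ = ⌊2683/333⌋ − ⌊2418/333⌋ = 8 − 7 = 1
n=9: ⌊(10·265+298)/333⌋ − ⌊(9·265+298)/333⌋ = ⌊2948/333⌋ − ⌊2683/333⌋ = 8 − 8 = 0
n=10: ⌊(11·265+298)/333⌋ − ⌊(10·265+298)/333⌋ = ⌊3213/333⌋ − ⌊2948/333⌋ = 9 − 8 = 1
n=11: ⌊(12·265+298)/333⌋ − ⌊(11·265+298)/333⌋ = ⌊3478/333⌋ − ⌊3213/333⌋ = 10 − 9 = 1
n=12: ⌊(13·265+298)/333⌋ − ⌊(12·265+298)/333⌋ = ⌊3743/333⌋ − ⌊3478/333⌋ = 11 − 10 = 1
n=13: ⌊(14·265+298)/333⌋ − ⌊(13·265+298)/333⌋ = ⌊4008/333⌋ − ⌊3743/333⌋ = 12 − 11 = 1
n=14: ⌊(15·265+298)/333⌋ − ⌊(14·265+298)/333⌋ = ⌊4273/333⌋ − ⌊4008/333⌋ = 12 − 12 = 0
n=15: ⌊(16·265+298)/333⌋ − ⌊(15·265+298)/333⌋ = ⌊4538/333⌋ − ⌊4273/333⌋ = 13 − 12 = 1
n=16: ⌊(17·265+298)/333⌋ − ⌊(16·265+298)/333⌋ = ⌊4803/333⌋ − ⌊4538/333⌋ = 14 − 13 = 1
n=17: ⌊(18·265+298)/333⌋ − ⌊(17·265+298)/333⌋ = ⌊5068/333⌋ − ⌊4803/333⌋ = 15 − 14 = 1
n=18: ⌊(19·265+298)/333⌋ − ⌊(18·265+298)/333⌋ = ⌊5333/333⌋ − ⌊5068/333⌋ = 16 − 15 = 1
n=19: ⌊(20·265+298)/333⌋ − ⌊(19·265+298)/333⌋ = ⌊5598/333⌋ − ⌊5333/333⌋ = 16 − 16 = 0
n=20: ⌊(21·265+298)/333⌋ − ⌊(20·265+298)/333⌋ = ⌊5863/333⌋ − ⌊5598/333⌋ = 17 − 16 = 1
n=21: ⌊(22·265+298)/333⌋ − ⌊(21·265+298)/333⌋ = ⌊6128/333⌋ − ⌊5863/333⌋ = 18 − 17 = 1
n=22: ⌊(23·265+298)/333⌋ − ⌊(22·265+298)/333⌋ = ⌊6393/333⌋ − ⌊6128/333⌋ = 19 − 18 = 1
n=23: ⌊(24·265+298)/333⌋ − ⌊(23·265+298)/333⌋ = ⌊6658/333⌋ − ⌊6393/333⌋ = 19 − 19 = 0
n=24: ⌊(25·265+298)/333⌋ − ⌊(24·265+298)/333⌋ = ⌊6923/333⌋ − ⌊6658/333⌋ = 20 − 19 = 1
n=25: ⌊(26·265+298)/333⌋ − ⌊(25·265+298)/333⌋ = ⌊7188/333⌋ − ⌊6923/333⌋ = 21 − 20 = 1
n=26: ⌊(27·265+298)/333⌋ − ⌊(26·265+298)/333⌋ = ⌊7453/333⌋ − ⌊7188/333⌋ = 22 − 21 = 1
n=27: ⌊(28·265+298)/333⌋ − ⌊(27·265+298)/333⌋ = ⌊7718/333⌋ − ⌊7453/333⌋ = 23 − 22 = 1
n=28: ⌊(29·265+298)/333⌋ − ⌊(28·265+298)/333⌋ = ⌊7983/333⌋ − ⌊7718/333⌋ = 23 − 23 = 0
n=29: ⌊(30·265+298)/333⌋ − ⌊(29·265+298)/333⌋ = ⌊8248/333⌋ − ⌊7983/333⌋ = 24 − 23 = 1
n=30: ⌊(31·265+298)/333⌋ − ⌊(30·265+298)/333⌋ = ⌊8513/333⌋ − ⌊8248/333⌋ = 25 − 24 = 1
n=31: ⌊(32·265+298)/333⌋ − ⌊(31·265+298)/333⌋ = ⌊8778/333⌋ − ⌊8513/333⌋ = 26 − 25 = 1
n=32: ⌊(33·265+298)/333⌋ − ⌊(32·265+298)/333⌋ = ⌊9043/333⌋ − ⌊8778/333⌋ = 27 − 26 = 1
n=33: ⌊(34·265+298)/333⌋ − ⌊(33·265+298)/333⌋ = ⌊9308/333⌋ − ⌊9043/333⌋ = 27 − 27 = 0
n=34: ⌊(35·265+298)/333⌋ − ⌊(34·265+298)/333⌋ = ⌊9573/333⌋ − ⌊9308/333⌋ = 28 − 27 = 1
n=35: ⌊(36·265+298)/333⌋ − ⌊(35·265+298)/333⌋ = ⌊9838/333⌋ − ⌊9573/333⌋ = 29 − 28 = 1
n=36: ⌊(37·265+298)/333⌋ − ⌊(36·265+298)/333⌋ = ⌊10103/333⌋ − ⌊9838/333⌋ = 30 − 29 = 1
n=37: ⌊(38·265+298)/333⌋ − ⌊(37·265+298)/333⌋ = ⌊10368/333⌋ − ⌊10103/333⌋ = 31 − 30 = 1
n=38: ⌊(39·265+298)/333⌋ − ⌊(38·265+298)/333⌋ = ⌊10633/333⌋ − ⌊10368/333⌋ = 31 − 31 = 0
n=39: ⌊(40·265+298)/333⌋ − ⌊(39·265+298)/333⌋ = ⌊10898/333⌋ − ⌊10633/333⌋ = 32 − 31 = 1
n=40: ⌊(41·265+298)/333⌋ − ⌊(40·265+298)/333⌋ = ⌊11163/333⌋ − ⌊10898/333⌋ = 33 − 32 = 1
n=41: ⌊(42·265+298)/333⌋ − ⌊(41·265+298)/333⌋ = ⌊11428/333⌋ − ⌊11163/333⌋ = 34 − 33 = 1
n=42: ⌊(43·265+298)/333⌋ − ⌊(42·265+298)/333⌋ = ⌊11693/333⌋ − ⌊11428/333⌋ = 35 − 34 = 1
n=43: ⌊(44·265+298)/333⌋ − ⌊(43·265+298)/333⌋ = ⌊11958/333⌋ − ⌊11693/333⌋ = 35 − 35 = 0
n=44: ⌊(45·265+298)/333⌋ − ⌊(44·265+298)/333⌋ = ⌊12223/333⌋ − ⌊11958/333⌋ = 36 − 35 = 1
n=45: ⌊(46·265+298)/333⌋ − ⌊(45·265+298)/333⌋ = ⌊12488/333⌋ − ⌊12223/333⌋ = 37 − 36 = 1
n=46: ⌊(47·265+298)/333⌋ − ⌊(46·265+298)/333⌋ = ⌊12753/333⌋ − ⌊12488/333⌋ = 38 − 37 = 1
n=47: ⌊(48·265+298)/333⌋ − ⌊(47·265+298)/333⌋ = ⌊13018/333⌋ − ⌊12753/333⌋ = 39 − 38 = 1

111101111011110111101110111101111011110111101111


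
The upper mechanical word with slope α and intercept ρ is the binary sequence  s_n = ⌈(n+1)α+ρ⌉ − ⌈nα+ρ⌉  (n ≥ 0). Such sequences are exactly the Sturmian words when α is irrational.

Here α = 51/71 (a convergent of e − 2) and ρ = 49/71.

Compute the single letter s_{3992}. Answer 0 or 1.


(n+1)α + ρ = (3993·51 + 49) / 71 = 203692/71
nα + ρ     = (3992·51 + 49) / 71 = 203641/71
⌈203692/71⌉ = 2869,  ⌈203641/71⌉ = 2869
s_{3992} = 2869 − 2869 = 0

0


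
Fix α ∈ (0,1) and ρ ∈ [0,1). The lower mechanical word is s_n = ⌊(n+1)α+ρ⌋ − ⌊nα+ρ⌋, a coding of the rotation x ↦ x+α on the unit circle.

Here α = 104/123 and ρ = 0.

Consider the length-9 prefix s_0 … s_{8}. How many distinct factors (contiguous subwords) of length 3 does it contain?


4

t_n = ⌊(n·104)/123⌋ for n = 0 … 9:
  n=0…9: ⌊0/123⌋=0 ⌊104/123⌋=0 ⌊208/123⌋=1 ⌊312/123⌋=2 ⌊416/123⌋=3 ⌊520/123⌋=4 ⌊624/123⌋=5 ⌊728/123⌋=5 ⌊832/123⌋=6 ⌊936/123⌋=7
s_n = t_(n+1) − t_n for n = 0 … 8 gives
prefix = 011111011
slide a length-3 window over [0..2] … [6..8] (7 windows); first occurrence of each distinct factor:
  [  0..  2] 011
  [  1..  3] 111
  [  4..  6] 110
  [  5..  7] 101
  (the other 3 windows repeat one of these)
distinct factors: {011, 101, 110, 111}
count = 4  (Sturmian bound for length 3 is 4)


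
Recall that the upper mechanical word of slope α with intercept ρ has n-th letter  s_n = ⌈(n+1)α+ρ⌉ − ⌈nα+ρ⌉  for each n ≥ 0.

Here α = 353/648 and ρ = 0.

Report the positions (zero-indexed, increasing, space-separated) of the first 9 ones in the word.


n=0: ⌈353/648⌉−⌈0/648⌉ = 1−0 = 1  ← one
n=1: ⌈706/648⌉−⌈353/648⌉ = 2−1 = 1  ← one
n=2: ⌈1059/648⌉−⌈706/648⌉ = 2−2 = 0
n=3: ⌈1412/648⌉−⌈1059/648⌉ = 3−2 = 1  ← one
n=4: ⌈1765/648⌉−⌈1412/648⌉ = 3−3 = 0
n=5: ⌈2118/648⌉−⌈1765/648⌉ = 4−3 = 1  ← one
n=6: ⌈2471/648⌉−⌈2118/648⌉ = 4−4 = 0
n=7: ⌈2824/648⌉−⌈2471/648⌉ = 5−4 = 1  ← one
n=8: ⌈3177/648⌉−⌈2824/648⌉ = 5−5 = 0
n=9: ⌈3530/648⌉−⌈3177/648⌉ = 6−5 = 1  ← one
n=10: ⌈3883/648⌉−⌈3530/648⌉ = 6−6 = 0
n=11: ⌈4236/648⌉−⌈3883/648⌉ = 7−6 = 1  ← one
n=12: ⌈4589/648⌉−⌈4236/648⌉ = 8−7 = 1  ← one
n=13: ⌈4942/648⌉−⌈4589/648⌉ = 8−8 = 0
n=14: ⌈5295/648⌉−⌈4942/648⌉ = 9−8 = 1  ← one
positions of the first 9 ones: 0 1 3 5 7 9 11 12 14

0 1 3 5 7 9 11 12 14


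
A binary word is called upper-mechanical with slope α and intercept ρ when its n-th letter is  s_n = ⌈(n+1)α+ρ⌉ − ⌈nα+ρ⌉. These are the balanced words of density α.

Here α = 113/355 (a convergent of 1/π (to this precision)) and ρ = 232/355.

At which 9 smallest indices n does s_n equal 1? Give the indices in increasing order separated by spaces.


1 4 7 10 13 16 19 23 26

n=0: ⌈345/355⌉−⌈232/355⌉ = 1−1 = 0
n=1: ⌈458/355⌉−⌈345/355⌉ = 2−1 = 1  ← one
n=2: ⌈571/355⌉−⌈458/355⌉ = 2−2 = 0
n=3: ⌈684/355⌉−⌈571/355⌉ = 2−2 = 0
n=4: ⌈797/355⌉−⌈684/355⌉ = 3−2 = 1  ← one
n=5: ⌈910/355⌉−⌈797/355⌉ = 3−3 = 0
n=6: ⌈1023/355⌉−⌈910/355⌉ = 3−3 = 0
n=7: ⌈1136/355⌉−⌈1023/355⌉ = 4−3 = 1  ← one
n=8: ⌈1249/355⌉−⌈1136/355⌉ = 4−4 = 0
n=9: ⌈1362/355⌉−⌈1249/355⌉ = 4−4 = 0
n=10: ⌈1475/355⌉−⌈1362/355⌉ = 5−4 = 1  ← one
n=11: ⌈1588/355⌉−⌈1475/355⌉ = 5−5 = 0
n=12: ⌈1701/355⌉−⌈1588/355⌉ = 5−5 = 0
n=13: ⌈1814/355⌉−⌈1701/355⌉ = 6−5 = 1  ← one
n=14: ⌈1927/355⌉−⌈1814/355⌉ = 6−6 = 0
n=15: ⌈2040/355⌉−⌈1927/355⌉ = 6−6 = 0
n=16: ⌈2153/355⌉−⌈2040/355⌉ = 7−6 = 1  ← one
n=17: ⌈2266/355⌉−⌈2153/355⌉ = 7−7 = 0
n=18: ⌈2379/355⌉−⌈2266/355⌉ = 7−7 = 0
n=19: ⌈2492/355⌉−⌈2379/355⌉ = 8−7 = 1  ← one
n=20: ⌈2605/355⌉−⌈2492/355⌉ = 8−8 = 0
n=21: ⌈2718/355⌉−⌈2605/355⌉ = 8−8 = 0
n=22: ⌈2831/355⌉−⌈2718/355⌉ = 8−8 = 0
n=23: ⌈2944/355⌉−⌈2831/355⌉ = 9−8 = 1  ← one
n=24: ⌈3057/355⌉−⌈2944/355⌉ = 9−9 = 0
n=25: ⌈3170/355⌉−⌈3057/355⌉ = 9−9 = 0
n=26: ⌈3283/355⌉−⌈3170/355⌉ = 10−9 = 1  ← one
positions of the first 9 ones: 1 4 7 10 13 16 19 23 26


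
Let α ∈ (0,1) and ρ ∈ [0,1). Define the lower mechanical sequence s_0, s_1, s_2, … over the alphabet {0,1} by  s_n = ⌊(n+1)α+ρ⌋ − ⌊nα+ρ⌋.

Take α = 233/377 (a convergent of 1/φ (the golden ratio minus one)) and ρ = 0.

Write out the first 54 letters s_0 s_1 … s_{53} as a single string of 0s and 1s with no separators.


n=0: ⌊(1·233)/377⌋ − ⌊(0·233)/377⌋ = ⌊233/377⌋ − ⌊0/377⌋ = 0 − 0 = 0
n=1: ⌊(2·233)/377⌋ − ⌊(1·233)/377⌋ = ⌊466/377⌋ − ⌊233/377⌋ = 1 − 0 = 1
n=2: ⌊(3·233)/377⌋ − ⌊(2·233)/377⌋ = ⌊699/377⌋ − ⌊466/377⌋ = 1 − 1 = 0
n=3: ⌊(4·233)/377⌋ − ⌊(3·233)/377⌋ = ⌊932/377⌋ − ⌊699/377⌋ = 2 − 1 = 1
n=4: ⌊(5·233)/377⌋ − ⌊(4·233)/377⌋ = ⌊1165/377⌋ − ⌊932/377⌋ = 3 − 2 = 1
n=5: ⌊(6·233)/377⌋ − ⌊(5·233)/377⌋ = ⌊1398/377⌋ − ⌊1165/377⌋ = 3 − 3 = 0
n=6: ⌊(7·233)/377⌋ − ⌊(6·233)/377⌋ = ⌊1631/377⌋ − ⌊1398/377⌋ = 4 − 3 = 1
n=7: ⌊(8·233)/377⌋ − ⌊(7·233)/377⌋ = ⌊1864/377⌋ − ⌊1631/377⌋ = 4 − 4 = 0
n=8: ⌊(9·233)/377⌋ − ⌊(8·233)/377⌋ = ⌊2097/377⌋ − ⌊1864/377⌋ = 5 − 4 = 1
n=9: ⌊(10·233)/377⌋ − ⌊(9·233)/377⌋ = ⌊2330/377⌋ − ⌊2097/377⌋ = 6 − 5 = 1
n=10: ⌊(11·233)/377⌋ − ⌊(10·233)/377⌋ = ⌊2563/377⌋ − ⌊2330/377⌋ = 6 − 6 = 0
n=11: ⌊(12·233)/377⌋ − ⌊(11·233)/377⌋ = ⌊2796/377⌋ − ⌊2563/377⌋ = 7 − 6 = 1
n=12: ⌊(13·233)/377⌋ − ⌊(12·233)/377⌋ = ⌊3029/377⌋ − ⌊2796/377⌋ = 8 − 7 = 1
n=13: ⌊(14·233)/377⌋ − ⌊(13·233)/377⌋ = ⌊3262/377⌋ − ⌊3029/377⌋ = 8 − 8 = 0
n=14: ⌊(15·233)/377⌋ − ⌊(14·233)/377⌋ = ⌊3495/377⌋ − ⌊3262/377⌋ = 9 − 8 = 1
n=15: ⌊(16·233)/377⌋ − ⌊(15·233)/377⌋ = ⌊3728/377⌋ − ⌊3495/377⌋ = 9 − 9 = 0
n=16: ⌊(17·233)/377⌋ − ⌊(16·233)/377⌋ = ⌊3961/377⌋ − ⌊3728/377⌋ = 10 − 9 = 1
n=17: ⌊(18·233)/377⌋ − ⌊(17·233)/377⌋ = ⌊4194/377⌋ − ⌊3961/377⌋ = 11 − 10 = 1
n=18: ⌊(19·233)/377⌋ − ⌊(18·233)/377⌋ = ⌊4427/377⌋ − ⌊4194/377⌋ = 11 − 11 = 0
n=19: ⌊(20·233)/377⌋ − ⌊(19·233)/377⌋ = ⌊4660/377⌋ − ⌊4427/377⌋ = 12 − 11 = 1
n=20: ⌊(21·233)/377⌋ − ⌊(20·233)/377⌋ = ⌊4893/377⌋ − ⌊4660/377⌋ = 12 − 12 = 0
n=21: ⌊(22·233)/377⌋ − ⌊(21·233)/377⌋ = ⌊5126/377⌋ − ⌊4893/377⌋ = 13 − 12 = 1
n=22: ⌊(23·233)/377⌋ − ⌊(22·233)/377⌋ = ⌊5359/377⌋ − ⌊5126/377⌋ = 14 − 13 = 1
n=23: ⌊(24·233)/377⌋ − ⌊(23·233)/377⌋ = ⌊5592/377⌋ − ⌊5359/377⌋ = 14 − 14 = 0
n=24: ⌊(25·233)/377⌋ − ⌊(24·233)/377⌋ = ⌊5825/377⌋ − ⌊5592/377⌋ = 15 − 14 = 1
n=25: ⌊(26·233)/377⌋ − ⌊(25·233)/377⌋ = ⌊6058/377⌋ − ⌊5825/377⌋ = 16 − 15 = 1
n=26: ⌊(27·233)/377⌋ − ⌊(26·233)/377⌋ = ⌊6291/377⌋ − ⌊6058/377⌋ = 16 − 16 = 0
n=27: ⌊(28·233)/377⌋ − ⌊(27·233)/377⌋ = ⌊6524/377⌋ − ⌊6291/377⌋ = 17 − 16 = 1
n=28: ⌊(29·233)/377⌋ − ⌊(28·233)/377⌋ = ⌊6757/377⌋ − ⌊6524/377⌋ = 17 − 17 = 0
n=29: ⌊(30·233)/377⌋ − ⌊(29·233)/377⌋ = ⌊6990/377⌋ − ⌊6757/377⌋ = 18 − 17 = 1
n=30: ⌊(31·233)/377⌋ − ⌊(30·233)/377⌋ = ⌊7223/377⌋ − ⌊6990/377⌋ = 19 − 18 = 1
n=31: ⌊(32·233)/377⌋ − ⌊(31·233)/377⌋ = ⌊7456/377⌋ − ⌊7223/377⌋ = 19 − 19 = 0
n=32: ⌊(33·233)/377⌋ − ⌊(32·233)/377⌋ = ⌊7689/377⌋ − ⌊7456/377⌋ = 20 − 19 = 1
n=33: ⌊(34·233)/377⌋ − ⌊(33·233)/377⌋ = ⌊7922/377⌋ − ⌊7689/377⌋ = 21 − 20 = 1
n=34: ⌊(35·233)/377⌋ − ⌊(34·233)/377⌋ = ⌊8155/377⌋ − ⌊7922/377⌋ = 21 − 21 = 0
n=35: ⌊(36·233)/377⌋ − ⌊(35·233)/377⌋ = ⌊8388/377⌋ − ⌊8155/377⌋ = 22 − 21 = 1
n=36: ⌊(37·233)/377⌋ − ⌊(36·233)/377⌋ = ⌊8621/377⌋ − ⌊8388/377⌋ = 22 − 22 = 0
n=37: ⌊(38·233)/377⌋ − ⌊(37·233)/377⌋ = ⌊8854/377⌋ − ⌊8621/377⌋ = 23 − 22 = 1
n=38: ⌊(39·233)/377⌋ − ⌊(38·233)/377⌋ = ⌊9087/377⌋ − ⌊8854/377⌋ = 24 − 23 = 1
n=39: ⌊(40·233)/377⌋ − ⌊(39·233)/377⌋ = ⌊9320/377⌋ − ⌊9087/377⌋ = 24 − 24 = 0
n=40: ⌊(41·233)/377⌋ − ⌊(40·233)/377⌋ = ⌊9553/377⌋ − ⌊9320/377⌋ = 25 − 24 = 1
n=41: ⌊(42·233)/377⌋ − ⌊(41·233)/377⌋ = ⌊9786/377⌋ − ⌊9553/377⌋ = 25 − 25 = 0
n=42: ⌊(43·233)/377⌋ − ⌊(42·233)/377⌋ = ⌊10019/377⌋ − ⌊9786/377⌋ = 26 − 25 = 1
n=43: ⌊(44·233)/377⌋ − ⌊(43·233)/377⌋ = ⌊10252/377⌋ − ⌊10019/377⌋ = 27 − 26 = 1
n=44: ⌊(45·233)/377⌋ − ⌊(44·233)/377⌋ = ⌊10485/377⌋ − ⌊10252/377⌋ = 27 − 27 = 0
n=45: ⌊(46·233)/377⌋ − ⌊(45·233)/377⌋ = ⌊10718/377⌋ − ⌊10485/377⌋ = 28 − 27 = 1
n=46: ⌊(47·233)/377⌋ − ⌊(46·233)/377⌋ = ⌊10951/377⌋ − ⌊10718/377⌋ = 29 − 28 = 1
n=47: ⌊(48·233)/377⌋ − ⌊(47·233)/377⌋ = ⌊11184/377⌋ − ⌊10951/377⌋ = 29 − 29 = 0
n=48: ⌊(49·233)/377⌋ − ⌊(48·233)/377⌋ = ⌊11417/377⌋ − ⌊11184/377⌋ = 30 − 29 = 1
n=49: ⌊(50·233)/377⌋ − ⌊(49·233)/377⌋ = ⌊11650/377⌋ − ⌊11417/377⌋ = 30 − 30 = 0
n=50: ⌊(51·233)/377⌋ − ⌊(50·233)/377⌋ = ⌊11883/377⌋ − ⌊11650/377⌋ = 31 − 30 = 1
n=51: ⌊(52·233)/377⌋ − ⌊(51·233)/377⌋ = ⌊12116/377⌋ − ⌊11883/377⌋ = 32 − 31 = 1
n=52: ⌊(53·233)/377⌋ − ⌊(52·233)/377⌋ = ⌊12349/377⌋ − ⌊12116/377⌋ = 32 − 32 = 0
n=53: ⌊(54·233)/377⌋ − ⌊(53·233)/377⌋ = ⌊12582/377⌋ − ⌊12349/377⌋ = 33 − 32 = 1

010110101101101011010110110101101101011010110110101101


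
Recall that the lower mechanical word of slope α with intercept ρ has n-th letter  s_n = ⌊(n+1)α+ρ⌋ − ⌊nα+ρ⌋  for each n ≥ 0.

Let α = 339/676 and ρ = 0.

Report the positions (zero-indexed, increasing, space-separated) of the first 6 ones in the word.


n=0: ⌊339/676⌋−⌊0/676⌋ = 0−0 = 0
n=1: ⌊678/676⌋−⌊339/676⌋ = 1−0 = 1  ← one
n=2: ⌊1017/676⌋−⌊678/676⌋ = 1−1 = 0
n=3: ⌊1356/676⌋−⌊1017/676⌋ = 2−1 = 1  ← one
n=4: ⌊1695/676⌋−⌊1356/676⌋ = 2−2 = 0
n=5: ⌊2034/676⌋−⌊1695/676⌋ = 3−2 = 1  ← one
n=6: ⌊2373/676⌋−⌊2034/676⌋ = 3−3 = 0
n=7: ⌊2712/676⌋−⌊2373/676⌋ = 4−3 = 1  ← one
n=8: ⌊3051/676⌋−⌊2712/676⌋ = 4−4 = 0
n=9: ⌊3390/676⌋−⌊3051/676⌋ = 5−4 = 1  ← one
n=10: ⌊3729/676⌋−⌊3390/676⌋ = 5−5 = 0
n=11: ⌊4068/676⌋−⌊3729/676⌋ = 6−5 = 1  ← one
positions of the first 6 ones: 1 3 5 7 9 11

1 3 5 7 9 11


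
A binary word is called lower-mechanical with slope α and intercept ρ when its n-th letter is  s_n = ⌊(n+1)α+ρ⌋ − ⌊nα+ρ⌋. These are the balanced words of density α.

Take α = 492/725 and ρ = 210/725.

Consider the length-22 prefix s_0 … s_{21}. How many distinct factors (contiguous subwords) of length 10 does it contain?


t_n = ⌊(n·492+210)/725⌋ for n = 0 … 22:
  n=0…9: ⌊210/725⌋=0 ⌊702/725⌋=0 ⌊1194/725⌋=1 ⌊1686/725⌋=2 ⌊2178/725⌋=3 ⌊2670/725⌋=3 ⌊3162/725⌋=4 ⌊3654/725⌋=5 ⌊4146/725⌋=5 ⌊4638/725⌋=6
  n=10…19: ⌊5130/725⌋=7 ⌊5622/725⌋=7 ⌊6114/725⌋=8 ⌊6606/725⌋=9 ⌊7098/725⌋=9 ⌊7590/725⌋=10 ⌊8082/725⌋=11 ⌊8574/725⌋=11 ⌊9066/725⌋=12 ⌊9558/725⌋=13
  n=20…22: ⌊10050/725⌋=13 ⌊10542/725⌋=14 ⌊11034/725⌋=15
s_n = t_(n+1) − t_n for n = 0 … 21 gives
prefix = 0111011011011011011011
slide a length-10 window over [0..9] … [12..21] (13 windows); first occurrence of each distinct factor:
  [  0..  9] 0111011011
  [  1.. 10] 1110110110
  [  2.. 11] 1101101101
  [  3.. 12] 1011011011
  [  4.. 13] 0110110110
  (the other 8 windows repeat one of these)
distinct factors: {0110110110, 0111011011, 1011011011, 1101101101, 1110110110}
count = 5  (Sturmian bound for length 10 is 11)

5


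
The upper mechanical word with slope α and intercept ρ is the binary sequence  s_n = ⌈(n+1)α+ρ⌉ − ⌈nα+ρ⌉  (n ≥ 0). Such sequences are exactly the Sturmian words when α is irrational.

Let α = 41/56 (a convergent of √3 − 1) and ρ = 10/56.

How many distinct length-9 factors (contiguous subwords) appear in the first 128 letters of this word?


10

t_n = ⌈(n·41+10)/56⌉ for n = 0 … 128:
  n=0…9: ⌈10/56⌉=1 ⌈51/56⌉=1 ⌈92/56⌉=2 ⌈133/56⌉=3 ⌈174/56⌉=4 ⌈215/56⌉=4 ⌈256/56⌉=5 ⌈297/56⌉=6 ⌈338/56⌉=7 ⌈379/56⌉=7
  n=10…19: ⌈420/56⌉=8 ⌈461/56⌉=9 ⌈502/56⌉=9 ⌈543/56⌉=10 ⌈584/56⌉=11 ⌈625/56⌉=12 ⌈666/56⌉=12 ⌈707/56⌉=13 ⌈748/56⌉=14 ⌈789/56⌉=15
  n=20…29: ⌈830/56⌉=15 ⌈871/56⌉=16 ⌈912/56⌉=17 ⌈953/56⌉=18 ⌈994/56⌉=18 ⌈1035/56⌉=19 ⌈1076/56⌉=20 ⌈1117/56⌉=20 ⌈1158/56⌉=21 ⌈1199/56⌉=22
  n=30…39: ⌈1240/56⌉=23 ⌈1281/56⌉=23 ⌈1322/56⌉=24 ⌈1363/56⌉=25 ⌈1404/56⌉=26 ⌈1445/56⌉=26 ⌈1486/56⌉=27 ⌈1527/56⌉=28 ⌈1568/56⌉=28 ⌈1609/56⌉=29
  n=40…49: ⌈1650/56⌉=30 ⌈1691/56⌉=31 ⌈1732/56⌉=31 ⌈1773/56⌉=32 ⌈1814/56⌉=33 ⌈1855/56⌉=34 ⌈1896/56⌉=34 ⌈1937/56⌉=35 ⌈1978/56⌉=36 ⌈2019/56⌉=37
  n=50…59: ⌈2060/56⌉=37 ⌈2101/56⌉=38 ⌈2142/56⌉=39 ⌈2183/56⌉=39 ⌈2224/56⌉=40 ⌈2265/56⌉=41 ⌈2306/56⌉=42 ⌈2347/56⌉=42 ⌈2388/56⌉=43 ⌈2429/56⌉=44
  n=60…69: ⌈2470/56⌉=45 ⌈2511/56⌉=45 ⌈2552/56⌉=46 ⌈2593/56⌉=47 ⌈2634/56⌉=48 ⌈2675/56⌉=48 ⌈2716/56⌉=49 ⌈2757/56⌉=50 ⌈2798/56⌉=50 ⌈2839/56⌉=51
  n=70…79: ⌈2880/56⌉=52 ⌈2921/56⌉=53 ⌈2962/56⌉=53 ⌈3003/56⌉=54 ⌈3044/56⌉=55 ⌈3085/56⌉=56 ⌈3126/56⌉=56 ⌈3167/56⌉=57 ⌈3208/56⌉=58 ⌈3249/56⌉=59
  n=80…89: ⌈3290/56⌉=59 ⌈3331/56⌉=60 ⌈3372/56⌉=61 ⌈3413/56⌉=61 ⌈3454/56⌉=62 ⌈3495/56⌉=63 ⌈3536/56⌉=64 ⌈3577/56⌉=64 ⌈3618/56⌉=65 ⌈3659/56⌉=66
  n=90…99: ⌈3700/56⌉=67 ⌈3741/56⌉=67 ⌈3782/56⌉=68 ⌈3823/56⌉=69 ⌈3864/56⌉=69 ⌈3905/56⌉=70 ⌈3946/56⌉=71 ⌈3987/56⌉=72 ⌈4028/56⌉=72 ⌈4069/56⌉=73
  n=100…109: ⌈4110/56⌉=74 ⌈4151/56⌉=75 ⌈4192/56⌉=75 ⌈4233/56⌉=76 ⌈4274/56⌉=77 ⌈4315/56⌉=78 ⌈4356/56⌉=78 ⌈4397/56⌉=79 ⌈4438/56⌉=80 ⌈4479/56⌉=80
  n=110…119: ⌈4520/56⌉=81 ⌈4561/56⌉=82 ⌈4602/56⌉=83 ⌈4643/56⌉=83 ⌈4684/56⌉=84 ⌈4725/56⌉=85 ⌈4766/56⌉=86 ⌈4807/56⌉=86 ⌈4848/56⌉=87 ⌈4889/56⌉=88
  n=120…128: ⌈4930/56⌉=89 ⌈4971/56⌉=89 ⌈5012/56⌉=90 ⌈5053/56⌉=91 ⌈5094/56⌉=91 ⌈5135/56⌉=92 ⌈5176/56⌉=93 ⌈5217/56⌉=94 ⌈5258/56⌉=94
s_n = t_(n+1) − t_n for n = 0 … 127 gives
prefix = 01110111011011101110111011011101110110111011101110110111011101110110111011101110110111011101101110111011101101110111011101101110
slide a length-9 window over [0..8] … [119..127] (120 windows); first occurrence of each distinct factor:
  [  0..  8] 011101110
  [  1..  9] 111011101
  [  2.. 10] 110111011
  [  3.. 11] 101110110
  [  4.. 12] 011101101
  [  5.. 13] 111011011
  [  6.. 14] 110110111
  [  7.. 15] 101101110
  [  8.. 16] 011011101
  [ 10.. 18] 101110111
  (the other 110 windows repeat one of these)
distinct factors: {011011101, 011101101, 011101110, 101101110, 101110110, 101110111, 110110111, 110111011, 111011011, 111011101}
count = 10  (Sturmian bound for length 9 is 10)


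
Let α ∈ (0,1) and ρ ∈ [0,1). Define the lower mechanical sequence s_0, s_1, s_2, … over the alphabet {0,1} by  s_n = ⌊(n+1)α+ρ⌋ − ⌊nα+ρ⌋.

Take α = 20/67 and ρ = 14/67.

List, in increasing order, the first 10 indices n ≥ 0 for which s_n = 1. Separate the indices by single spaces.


n=0: ⌊34/67⌋−⌊14/67⌋ = 0−0 = 0
n=1: ⌊54/67⌋−⌊34/67⌋ = 0−0 = 0
n=2: ⌊74/67⌋−⌊54/67⌋ = 1−0 = 1  ← one
n=3: ⌊94/67⌋−⌊74/67⌋ = 1−1 = 0
n=4: ⌊114/67⌋−⌊94/67⌋ = 1−1 = 0
n=5: ⌊134/67⌋−⌊114/67⌋ = 2−1 = 1  ← one
n=6: ⌊154/67⌋−⌊134/67⌋ = 2−2 = 0
n=7: ⌊174/67⌋−⌊154/67⌋ = 2−2 = 0
n=8: ⌊194/67⌋−⌊174/67⌋ = 2−2 = 0
n=9: ⌊214/67⌋−⌊194/67⌋ = 3−2 = 1  ← one
n=10: ⌊234/67⌋−⌊214/67⌋ = 3−3 = 0
n=11: ⌊254/67⌋−⌊234/67⌋ = 3−3 = 0
n=12: ⌊274/67⌋−⌊254/67⌋ = 4−3 = 1  ← one
n=13: ⌊294/67⌋−⌊274/67⌋ = 4−4 = 0
n=14: ⌊314/67⌋−⌊294/67⌋ = 4−4 = 0
n=15: ⌊334/67⌋−⌊314/67⌋ = 4−4 = 0
n=16: ⌊354/67⌋−⌊334/67⌋ = 5−4 = 1  ← one
n=17: ⌊374/67⌋−⌊354/67⌋ = 5−5 = 0
n=18: ⌊394/67⌋−⌊374/67⌋ = 5−5 = 0
n=19: ⌊414/67⌋−⌊394/67⌋ = 6−5 = 1  ← one
n=20: ⌊434/67⌋−⌊414/67⌋ = 6−6 = 0
n=21: ⌊454/67⌋−⌊434/67⌋ = 6−6 = 0
n=22: ⌊474/67⌋−⌊454/67⌋ = 7−6 = 1  ← one
n=23: ⌊494/67⌋−⌊474/67⌋ = 7−7 = 0
n=24: ⌊514/67⌋−⌊494/67⌋ = 7−7 = 0
n=25: ⌊534/67⌋−⌊514/67⌋ = 7−7 = 0
n=26: ⌊554/67⌋−⌊534/67⌋ = 8−7 = 1  ← one
n=27: ⌊574/67⌋−⌊554/67⌋ = 8−8 = 0
n=28: ⌊594/67⌋−⌊574/67⌋ = 8−8 = 0
n=29: ⌊614/67⌋−⌊594/67⌋ = 9−8 = 1  ← one
n=30: ⌊634/67⌋−⌊614/67⌋ = 9−9 = 0
n=31: ⌊654/67⌋−⌊634/67⌋ = 9−9 = 0
n=32: ⌊674/67⌋−⌊654/67⌋ = 10−9 = 1  ← one
positions of the first 10 ones: 2 5 9 12 16 19 22 26 29 32

2 5 9 12 16 19 22 26 29 32


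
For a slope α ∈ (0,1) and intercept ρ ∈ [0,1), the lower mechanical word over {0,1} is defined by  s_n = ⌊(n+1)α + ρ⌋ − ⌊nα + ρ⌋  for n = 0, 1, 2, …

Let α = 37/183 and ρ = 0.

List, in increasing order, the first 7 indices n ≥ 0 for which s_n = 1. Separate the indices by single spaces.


4 9 14 19 24 29 34

n=0: ⌊37/183⌋−⌊0/183⌋ = 0−0 = 0
n=1: ⌊74/183⌋−⌊37/183⌋ = 0−0 = 0
n=2: ⌊111/183⌋−⌊74/183⌋ = 0−0 = 0
n=3: ⌊148/183⌋−⌊111/183⌋ = 0−0 = 0
n=4: ⌊185/183⌋−⌊148/183⌋ = 1−0 = 1  ← one
n=5: ⌊222/183⌋−⌊185/183⌋ = 1−1 = 0
n=6: ⌊259/183⌋−⌊222/183⌋ = 1−1 = 0
n=7: ⌊296/183⌋−⌊259/183⌋ = 1−1 = 0
n=8: ⌊333/183⌋−⌊296/183⌋ = 1−1 = 0
n=9: ⌊370/183⌋−⌊333/183⌋ = 2−1 = 1  ← one
n=10: ⌊407/183⌋−⌊370/183⌋ = 2−2 = 0
n=11: ⌊444/183⌋−⌊407/183⌋ = 2−2 = 0
n=12: ⌊481/183⌋−⌊444/183⌋ = 2−2 = 0
n=13: ⌊518/183⌋−⌊481/183⌋ = 2−2 = 0
n=14: ⌊555/183⌋−⌊518/183⌋ = 3−2 = 1  ← one
n=15: ⌊592/183⌋−⌊555/183⌋ = 3−3 = 0
n=16: ⌊629/183⌋−⌊592/183⌋ = 3−3 = 0
n=17: ⌊666/183⌋−⌊629/183⌋ = 3−3 = 0
n=18: ⌊703/183⌋−⌊666/183⌋ = 3−3 = 0
n=19: ⌊740/183⌋−⌊703/183⌋ = 4−3 = 1  ← one
n=20: ⌊777/183⌋−⌊740/183⌋ = 4−4 = 0
n=21: ⌊814/183⌋−⌊777/183⌋ = 4−4 = 0
n=22: ⌊851/183⌋−⌊814/183⌋ = 4−4 = 0
n=23: ⌊888/183⌋−⌊851/183⌋ = 4−4 = 0
n=24: ⌊925/183⌋−⌊888/183⌋ = 5−4 = 1  ← one
n=25: ⌊962/183⌋−⌊925/183⌋ = 5−5 = 0
n=26: ⌊999/183⌋−⌊962/183⌋ = 5−5 = 0
n=27: ⌊1036/183⌋−⌊999/183⌋ = 5−5 = 0
n=28: ⌊1073/183⌋−⌊1036/183⌋ = 5−5 = 0
n=29: ⌊1110/183⌋−⌊1073/183⌋ = 6−5 = 1  ← one
n=30: ⌊1147/183⌋−⌊1110/183⌋ = 6−6 = 0
n=31: ⌊1184/183⌋−⌊1147/183⌋ = 6−6 = 0
n=32: ⌊1221/183⌋−⌊1184/183⌋ = 6−6 = 0
n=33: ⌊1258/183⌋−⌊1221/183⌋ = 6−6 = 0
n=34: ⌊1295/183⌋−⌊1258/183⌋ = 7−6 = 1  ← one
positions of the first 7 ones: 4 9 14 19 24 29 34


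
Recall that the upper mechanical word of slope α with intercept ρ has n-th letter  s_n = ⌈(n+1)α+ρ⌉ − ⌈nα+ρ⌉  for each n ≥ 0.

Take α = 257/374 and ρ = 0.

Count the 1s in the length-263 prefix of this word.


#1s = Σ_{n=0}^{262} s_n = Σ_{n=0}^{262} (⌈(n+1)α+ρ⌉ − ⌈nα+ρ⌉)
the sum telescopes: every ⌈nα+ρ⌉ with 0 < n < 263 appears once with + and once with −, leaving ⌈263α+ρ⌉ − ⌈0·α+ρ⌉
263α + ρ = (263·257) / 374 = 67591/374
ρ = 0/374
⌈67591/374⌉ = 181,  ⌈0/374⌉ = 0
#1s = 181 − 0 = 181

181


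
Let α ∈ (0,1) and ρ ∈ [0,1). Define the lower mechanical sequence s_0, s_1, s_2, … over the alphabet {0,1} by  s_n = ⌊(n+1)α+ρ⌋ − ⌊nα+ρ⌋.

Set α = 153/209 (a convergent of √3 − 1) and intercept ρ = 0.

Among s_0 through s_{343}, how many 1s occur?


251

#1s = Σ_{n=0}^{343} s_n = Σ_{n=0}^{343} (⌊(n+1)α+ρ⌋ − ⌊nα+ρ⌋)
the sum telescopes: every ⌊nα+ρ⌋ with 0 < n < 344 appears once with + and once with −, leaving ⌊344α+ρ⌋ − ⌊0·α+ρ⌋
344α + ρ = (344·153) / 209 = 52632/209
ρ = 0/209
⌊52632/209⌋ = 251,  ⌊0/209⌋ = 0
#1s = 251 − 0 = 251


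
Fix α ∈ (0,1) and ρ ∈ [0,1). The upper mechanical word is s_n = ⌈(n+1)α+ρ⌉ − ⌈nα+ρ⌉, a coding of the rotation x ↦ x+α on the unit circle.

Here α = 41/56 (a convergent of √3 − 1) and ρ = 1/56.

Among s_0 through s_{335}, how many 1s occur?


246

#1s = Σ_{n=0}^{335} s_n = Σ_{n=0}^{335} (⌈(n+1)α+ρ⌉ − ⌈nα+ρ⌉)
the sum telescopes: every ⌈nα+ρ⌉ with 0 < n < 336 appears once with + and once with −, leaving ⌈336α+ρ⌉ − ⌈0·α+ρ⌉
336α + ρ = (336·41 + 1) / 56 = 13777/56
ρ = 1/56
⌈13777/56⌉ = 247,  ⌈1/56⌉ = 1
#1s = 247 − 1 = 246


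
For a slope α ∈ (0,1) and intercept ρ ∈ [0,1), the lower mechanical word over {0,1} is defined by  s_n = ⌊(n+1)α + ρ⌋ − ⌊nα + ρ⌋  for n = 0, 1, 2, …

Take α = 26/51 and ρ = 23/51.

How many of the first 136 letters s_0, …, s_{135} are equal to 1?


#1s = Σ_{n=0}^{135} s_n = Σ_{n=0}^{135} (⌊(n+1)α+ρ⌋ − ⌊nα+ρ⌋)
the sum telescopes: every ⌊nα+ρ⌋ with 0 < n < 136 appears once with + and once with −, leaving ⌊136α+ρ⌋ − ⌊0·α+ρ⌋
136α + ρ = (136·26 + 23) / 51 = 3559/51
ρ = 23/51
⌊3559/51⌋ = 69,  ⌊23/51⌋ = 0
#1s = 69 − 0 = 69

69


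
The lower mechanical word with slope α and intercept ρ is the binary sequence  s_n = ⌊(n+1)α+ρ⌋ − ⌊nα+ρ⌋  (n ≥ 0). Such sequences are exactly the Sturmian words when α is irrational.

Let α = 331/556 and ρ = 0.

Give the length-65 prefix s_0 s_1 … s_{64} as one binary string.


01010110101101011010110101101011010110101101010110101101011010110

n=0: ⌊(1·331)/556⌋ − ⌊(0·331)/556⌋ = ⌊331/556⌋ − ⌊0/556⌋ = 0 − 0 = 0
n=1: ⌊(2·331)/556⌋ − ⌊(1·331)/556⌋ = ⌊662/556⌋ − ⌊331/556⌋ = 1 − 0 = 1
n=2: ⌊(3·331)/556⌋ − ⌊(2·331)/556⌋ = ⌊993/556⌋ − ⌊662/556⌋ = 1 − 1 = 0
n=3: ⌊(4·331)/556⌋ − ⌊(3·331)/556⌋ = ⌊1324/556⌋ − ⌊993/556⌋ = 2 − 1 = 1
n=4: ⌊(5·331)/556⌋ − ⌊(4·331)/556⌋ = ⌊1655/556⌋ − ⌊1324/556⌋ = 2 − 2 = 0
n=5: ⌊(6·331)/556⌋ − ⌊(5·331)/556⌋ = ⌊1986/556⌋ − ⌊1655/556⌋ = 3 − 2 = 1
n=6: ⌊(7·331)/556⌋ − ⌊(6·331)/556⌋ = ⌊2317/556⌋ − ⌊1986/556⌋ = 4 − 3 = 1
n=7: ⌊(8·331)/556⌋ − ⌊(7·331)/556⌋ = ⌊2648/556⌋ − ⌊2317/556⌋ = 4 − 4 = 0
n=8: ⌊(9·331)/556⌋ − ⌊(8·331)/556⌋ = ⌊2979/556⌋ − ⌊2648/556⌋ = 5 − 4 = 1
n=9: ⌊(10·331)/556⌋ − ⌊(9·331)/556⌋ = ⌊3310/556⌋ − ⌊2979/556⌋ = 5 − 5 = 0
n=10: ⌊(11·331)/556⌋ − ⌊(10·331)/556⌋ = ⌊3641/556⌋ − ⌊3310/556⌋ = 6 − 5 = 1
n=11: ⌊(12·331)/556⌋ − ⌊(11·331)/556⌋ = ⌊3972/556⌋ − ⌊3641/556⌋ = 7 − 6 = 1
n=12: ⌊(13·331)/556⌋ − ⌊(12·331)/556⌋ = ⌊4303/556⌋ − ⌊3972/556⌋ = 7 − 7 = 0
n=13: ⌊(14·331)/556⌋ − ⌊(13·331)/556⌋ = ⌊4634/556⌋ − ⌊4303/556⌋ = 8 − 7 = 1
n=14: ⌊(15·331)/556⌋ − ⌊(14·331)/556⌋ = ⌊4965/556⌋ − ⌊4634/556⌋ = 8 − 8 = 0
n=15: ⌊(16·331)/556⌋ − ⌊(15·331)/556⌋ = ⌊5296/556⌋ − ⌊4965/556⌋ = 9 − 8 = 1
n=16: ⌊(17·331)/556⌋ − ⌊(16·331)/556⌋ = ⌊5627/556⌋ − ⌊5296/556⌋ = 10 − 9 = 1
n=17: ⌊(18·331)/556⌋ − ⌊(17·331)/556⌋ = ⌊5958/556⌋ − ⌊5627/556⌋ = 10 − 10 = 0
n=18: ⌊(19·331)/556⌋ − ⌊(18·331)/556⌋ = ⌊6289/556⌋ − ⌊5958/556⌋ = 11 − 10 = 1
n=19: ⌊(20·331)/556⌋ − ⌊(19·331)/556⌋ = ⌊6620/556⌋ − ⌊6289/556⌋ = 11 − 11 = 0
n=20: ⌊(21·331)/556⌋ − ⌊(20·331)/556⌋ = ⌊6951/556⌋ − ⌊6620/556⌋ = 12 − 11 = 1
n=21: ⌊(22·331)/556⌋ − ⌊(21·331)/556⌋ = ⌊7282/556⌋ − ⌊6951/556⌋ = 13 − 12 = 1
n=22: ⌊(23·331)/556⌋ − ⌊(22·331)/556⌋ = ⌊7613/556⌋ − ⌊7282/556⌋ = 13 − 13 = 0
n=23: ⌊(24·331)/556⌋ − ⌊(23·331)/556⌋ = ⌊7944/556⌋ − ⌊7613/556⌋ = 14 − 13 = 1
n=24: ⌊(25·331)/556⌋ − ⌊(24·331)/556⌋ = ⌊8275/556⌋ − ⌊7944/556⌋ = 14 − 14 = 0
n=25: ⌊(26·331)/556⌋ − ⌊(25·331)/556⌋ = ⌊8606/556⌋ − ⌊8275/556⌋ = 15 − 14 = 1
n=26: ⌊(27·331)/556⌋ − ⌊(26·331)/556⌋ = ⌊8937/556⌋ − ⌊8606/556⌋ = 16 − 15 = 1
n=27: ⌊(28·331)/556⌋ − ⌊(27·331)/556⌋ = ⌊9268/556⌋ − ⌊8937/556⌋ = 16 − 16 = 0
n=28: ⌊(29·331)/556⌋ − ⌊(28·331)/556⌋ = ⌊9599/556⌋ − ⌊9268/556⌋ = 17 − 16 = 1
n=29: ⌊(30·331)/556⌋ − ⌊(29·331)/556⌋ = ⌊9930/556⌋ − ⌊9599/556⌋ = 17 − 17 = 0
n=30: ⌊(31·331)/556⌋ − ⌊(30·331)/556⌋ = ⌊10261/556⌋ − ⌊9930/556⌋ = 18 − 17 = 1
n=31: ⌊(32·331)/556⌋ − ⌊(31·331)/556⌋ = ⌊10592/556⌋ − ⌊10261/556⌋ = 19 − 18 = 1
n=32: ⌊(33·331)/556⌋ − ⌊(32·331)/556⌋ = ⌊10923/556⌋ − ⌊10592/556⌋ = 19 − 19 = 0
n=33: ⌊(34·331)/556⌋ − ⌊(33·331)/556⌋ = ⌊11254/556⌋ − ⌊10923/556⌋ = 20 − 19 = 1
n=34: ⌊(35·331)/556⌋ − ⌊(34·331)/556⌋ = ⌊11585/556⌋ − ⌊11254/556⌋ = 20 − 20 = 0
n=35: ⌊(36·331)/556⌋ − ⌊(35·331)/556⌋ = ⌊11916/556⌋ − ⌊11585/556⌋ = 21 − 20 = 1
n=36: ⌊(37·331)/556⌋ − ⌊(36·331)/556⌋ = ⌊12247/556⌋ − ⌊11916/556⌋ = 22 − 21 = 1
n=37: ⌊(38·331)/556⌋ − ⌊(37·331)/556⌋ = ⌊12578/556⌋ − ⌊12247/556⌋ = 22 − 22 = 0
n=38: ⌊(39·331)/556⌋ − ⌊(38·331)/556⌋ = ⌊12909/556⌋ − ⌊12578/556⌋ = 23 − 22 = 1
n=39: ⌊(40·331)/556⌋ − ⌊(39·331)/556⌋ = ⌊13240/556⌋ − ⌊12909/556⌋ = 23 − 23 = 0
n=40: ⌊(41·331)/556⌋ − ⌊(40·331)/556⌋ = ⌊13571/556⌋ − ⌊13240/556⌋ = 24 − 23 = 1
n=41: ⌊(42·331)/556⌋ − ⌊(41·331)/556⌋ = ⌊13902/556⌋ − ⌊13571/556⌋ = 25 − 24 = 1
n=42: ⌊(43·331)/556⌋ − ⌊(42·331)/556⌋ = ⌊14233/556⌋ − ⌊13902/556⌋ = 25 − 25 = 0
n=43: ⌊(44·331)/556⌋ − ⌊(43·331)/556⌋ = ⌊14564/556⌋ − ⌊14233/556⌋ = 26 − 25 = 1
n=44: ⌊(45·331)/556⌋ − ⌊(44·331)/556⌋ = ⌊14895/556⌋ − ⌊14564/556⌋ = 26 − 26 = 0
n=45: ⌊(46·331)/556⌋ − ⌊(45·331)/556⌋ = ⌊15226/556⌋ − ⌊14895/556⌋ = 27 − 26 = 1
n=46: ⌊(47·331)/556⌋ − ⌊(46·331)/556⌋ = ⌊15557/556⌋ − ⌊15226/556⌋ = 27 − 27 = 0
n=47: ⌊(48·331)/556⌋ − ⌊(47·331)/556⌋ = ⌊15888/556⌋ − ⌊15557/556⌋ = 28 − 27 = 1
n=48: ⌊(49·331)/556⌋ − ⌊(48·331)/556⌋ = ⌊16219/556⌋ − ⌊15888/556⌋ = 29 − 28 = 1
n=49: ⌊(50·331)/556⌋ − ⌊(49·331)/556⌋ = ⌊16550/556⌋ − ⌊16219/556⌋ = 29 − 29 = 0
n=50: ⌊(51·331)/556⌋ − ⌊(50·331)/556⌋ = ⌊16881/556⌋ − ⌊16550/556⌋ = 30 − 29 = 1
n=51: ⌊(52·331)/556⌋ − ⌊(51·331)/556⌋ = ⌊17212/556⌋ − ⌊16881/556⌋ = 30 − 30 = 0
n=52: ⌊(53·331)/556⌋ − ⌊(52·331)/556⌋ = ⌊17543/556⌋ − ⌊17212/556⌋ = 31 − 30 = 1
n=53: ⌊(54·331)/556⌋ − ⌊(53·331)/556⌋ = ⌊17874/556⌋ − ⌊17543/556⌋ = 32 − 31 = 1
n=54: ⌊(55·331)/556⌋ − ⌊(54·331)/556⌋ = ⌊18205/556⌋ − ⌊17874/556⌋ = 32 − 32 = 0
n=55: ⌊(56·331)/556⌋ − ⌊(55·331)/556⌋ = ⌊18536/556⌋ − ⌊18205/556⌋ = 33 − 32 = 1
n=56: ⌊(57·331)/556⌋ − ⌊(56·331)/556⌋ = ⌊18867/556⌋ − ⌊18536/556⌋ = 33 − 33 = 0
n=57: ⌊(58·331)/556⌋ − ⌊(57·331)/556⌋ = ⌊19198/556⌋ − ⌊18867/556⌋ = 34 − 33 = 1
n=58: ⌊(59·331)/556⌋ − ⌊(58·331)/556⌋ = ⌊19529/556⌋ − ⌊19198/556⌋ = 35 − 34 = 1
n=59: ⌊(60·331)/556⌋ − ⌊(59·331)/556⌋ = ⌊19860/556⌋ − ⌊19529/556⌋ = 35 − 35 = 0
n=60: ⌊(61·331)/556⌋ − ⌊(60·331)/556⌋ = ⌊20191/556⌋ − ⌊19860/556⌋ = 36 − 35 = 1
n=61: ⌊(62·331)/556⌋ − ⌊(61·331)/556⌋ = ⌊20522/556⌋ − ⌊20191/556⌋ = 36 − 36 = 0
n=62: ⌊(63·331)/556⌋ − ⌊(62·331)/556⌋ = ⌊20853/556⌋ − ⌊20522/556⌋ = 37 − 36 = 1
n=63: ⌊(64·331)/556⌋ − ⌊(63·331)/556⌋ = ⌊21184/556⌋ − ⌊20853/556⌋ = 38 − 37 = 1
n=64: ⌊(65·331)/556⌋ − ⌊(64·331)/556⌋ = ⌊21515/556⌋ − ⌊21184/556⌋ = 38 − 38 = 0


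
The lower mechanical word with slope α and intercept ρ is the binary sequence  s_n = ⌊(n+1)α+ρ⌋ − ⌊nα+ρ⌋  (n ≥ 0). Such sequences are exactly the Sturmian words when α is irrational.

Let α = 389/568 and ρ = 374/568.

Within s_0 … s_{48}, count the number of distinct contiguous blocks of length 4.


5

t_n = ⌊(n·389+374)/568⌋ for n = 0 … 49:
  n=0…9: ⌊374/568⌋=0 ⌊763/568⌋=1 ⌊1152/568⌋=2 ⌊1541/568⌋=2 ⌊1930/568⌋=3 ⌊2319/568⌋=4 ⌊2708/568⌋=4 ⌊3097/568⌋=5 ⌊3486/568⌋=6 ⌊3875/568⌋=6
  n=10…19: ⌊4264/568⌋=7 ⌊4653/568⌋=8 ⌊5042/568⌋=8 ⌊5431/568⌋=9 ⌊5820/568⌋=10 ⌊6209/568⌋=10 ⌊6598/568⌋=11 ⌊6987/568⌋=12 ⌊7376/568⌋=12 ⌊7765/568⌋=13
  n=20…29: ⌊8154/568⌋=14 ⌊8543/568⌋=15 ⌊8932/568⌋=15 ⌊9321/568⌋=16 ⌊9710/568⌋=17 ⌊10099/568⌋=17 ⌊10488/568⌋=18 ⌊10877/568⌋=19 ⌊11266/568⌋=19 ⌊11655/568⌋=20
  n=30…39: ⌊12044/568⌋=21 ⌊12433/568⌋=21 ⌊12822/568⌋=22 ⌊13211/568⌋=23 ⌊13600/568⌋=23 ⌊13989/568⌋=24 ⌊14378/568⌋=25 ⌊14767/568⌋=25 ⌊15156/568⌋=26 ⌊15545/568⌋=27
  n=40…49: ⌊15934/568⌋=28 ⌊16323/568⌋=28 ⌊16712/568⌋=29 ⌊17101/568⌋=30 ⌊17490/568⌋=30 ⌊17879/568⌋=31 ⌊18268/568⌋=32 ⌊18657/568⌋=32 ⌊19046/568⌋=33 ⌊19435/568⌋=34
s_n = t_(n+1) − t_n for n = 0 … 48 gives
prefix = 1101101101101101101110110110110110110111011011011
slide a length-4 window over [0..3] … [45..48] (46 windows); first occurrence of each distinct factor:
  [  0..  3] 1101
  [  1..  4] 1011
  [  2..  5] 0110
  [ 17.. 20] 0111
  [ 18.. 21] 1110
  (the other 41 windows repeat one of these)
distinct factors: {0110, 0111, 1011, 1101, 1110}
count = 5  (Sturmian bound for length 4 is 5)


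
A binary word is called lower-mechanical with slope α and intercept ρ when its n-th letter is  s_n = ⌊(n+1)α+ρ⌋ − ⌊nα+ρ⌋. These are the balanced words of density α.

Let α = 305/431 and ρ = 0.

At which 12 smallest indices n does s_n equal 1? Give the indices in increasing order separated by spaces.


1 2 4 5 7 8 9 11 12 14 15 16

n=0: ⌊305/431⌋−⌊0/431⌋ = 0−0 = 0
n=1: ⌊610/431⌋−⌊305/431⌋ = 1−0 = 1  ← one
n=2: ⌊915/431⌋−⌊610/431⌋ = 2−1 = 1  ← one
n=3: ⌊1220/431⌋−⌊915/431⌋ = 2−2 = 0
n=4: ⌊1525/431⌋−⌊1220/431⌋ = 3−2 = 1  ← one
n=5: ⌊1830/431⌋−⌊1525/431⌋ = 4−3 = 1  ← one
n=6: ⌊2135/431⌋−⌊1830/431⌋ = 4−4 = 0
n=7: ⌊2440/431⌋−⌊2135/431⌋ = 5−4 = 1  ← one
n=8: ⌊2745/431⌋−⌊2440/431⌋ = 6−5 = 1  ← one
n=9: ⌊3050/431⌋−⌊2745/431⌋ = 7−6 = 1  ← one
n=10: ⌊3355/431⌋−⌊3050/431⌋ = 7−7 = 0
n=11: ⌊3660/431⌋−⌊3355/431⌋ = 8−7 = 1  ← one
n=12: ⌊3965/431⌋−⌊3660/431⌋ = 9−8 = 1  ← one
n=13: ⌊4270/431⌋−⌊3965/431⌋ = 9−9 = 0
n=14: ⌊4575/431⌋−⌊4270/431⌋ = 10−9 = 1  ← one
n=15: ⌊4880/431⌋−⌊4575/431⌋ = 11−10 = 1  ← one
n=16: ⌊5185/431⌋−⌊4880/431⌋ = 12−11 = 1  ← one
positions of the first 12 ones: 1 2 4 5 7 8 9 11 12 14 15 16


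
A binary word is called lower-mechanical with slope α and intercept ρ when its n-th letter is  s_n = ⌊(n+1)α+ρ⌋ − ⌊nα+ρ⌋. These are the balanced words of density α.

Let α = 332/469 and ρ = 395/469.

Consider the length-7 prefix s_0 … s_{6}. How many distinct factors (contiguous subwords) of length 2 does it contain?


3

t_n = ⌊(n·332+395)/469⌋ for n = 0 … 7:
  n=0…7: ⌊395/469⌋=0 ⌊727/469⌋=1 ⌊1059/469⌋=2 ⌊1391/469⌋=2 ⌊1723/469⌋=3 ⌊2055/469⌋=4 ⌊2387/469⌋=5 ⌊2719/469⌋=5
s_n = t_(n+1) − t_n for n = 0 … 6 gives
prefix = 1101110
slide a length-2 window over [0..1] … [5..6] (6 windows); first occurrence of each distinct factor:
  [  0..  1] 11
  [  1..  2] 10
  [  2..  3] 01
  (the other 3 windows repeat one of these)
distinct factors: {01, 10, 11}
count = 3  (Sturmian bound for length 2 is 3)


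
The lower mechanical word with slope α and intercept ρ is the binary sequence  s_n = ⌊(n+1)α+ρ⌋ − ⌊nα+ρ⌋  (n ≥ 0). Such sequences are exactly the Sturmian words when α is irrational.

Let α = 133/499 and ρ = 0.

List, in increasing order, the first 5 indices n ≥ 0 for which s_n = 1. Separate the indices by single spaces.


3 7 11 15 18

n=0: ⌊133/499⌋−⌊0/499⌋ = 0−0 = 0
n=1: ⌊266/499⌋−⌊133/499⌋ = 0−0 = 0
n=2: ⌊399/499⌋−⌊266/499⌋ = 0−0 = 0
n=3: ⌊532/499⌋−⌊399/499⌋ = 1−0 = 1  ← one
n=4: ⌊665/499⌋−⌊532/499⌋ = 1−1 = 0
n=5: ⌊798/499⌋−⌊665/499⌋ = 1−1 = 0
n=6: ⌊931/499⌋−⌊798/499⌋ = 1−1 = 0
n=7: ⌊1064/499⌋−⌊931/499⌋ = 2−1 = 1  ← one
n=8: ⌊1197/499⌋−⌊1064/499⌋ = 2−2 = 0
n=9: ⌊1330/499⌋−⌊1197/499⌋ = 2−2 = 0
n=10: ⌊1463/499⌋−⌊1330/499⌋ = 2−2 = 0
n=11: ⌊1596/499⌋−⌊1463/499⌋ = 3−2 = 1  ← one
n=12: ⌊1729/499⌋−⌊1596/499⌋ = 3−3 = 0
n=13: ⌊1862/499⌋−⌊1729/499⌋ = 3−3 = 0
n=14: ⌊1995/499⌋−⌊1862/499⌋ = 3−3 = 0
n=15: ⌊2128/499⌋−⌊1995/499⌋ = 4−3 = 1  ← one
n=16: ⌊2261/499⌋−⌊2128/499⌋ = 4−4 = 0
n=17: ⌊2394/499⌋−⌊2261/499⌋ = 4−4 = 0
n=18: ⌊2527/499⌋−⌊2394/499⌋ = 5−4 = 1  ← one
positions of the first 5 ones: 3 7 11 15 18
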